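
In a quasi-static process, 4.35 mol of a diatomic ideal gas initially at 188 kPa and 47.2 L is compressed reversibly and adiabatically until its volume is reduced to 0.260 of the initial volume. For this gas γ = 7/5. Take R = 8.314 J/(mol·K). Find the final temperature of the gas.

421 K

T₁ = P₁V₁/(nR) = 188×47.2/(4.35×8.314) = 245 K.
Adiabatic: TV^(γ−1) = const ⇒ T₂ = 245×(3.85)^0.400 = 421 K; PV^γ = const ⇒ P₂ = 1240 kPa.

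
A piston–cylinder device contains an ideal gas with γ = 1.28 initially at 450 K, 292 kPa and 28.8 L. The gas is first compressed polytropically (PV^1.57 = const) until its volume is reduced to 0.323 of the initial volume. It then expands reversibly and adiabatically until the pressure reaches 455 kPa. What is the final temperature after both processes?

641 K

n = P₁V₁/(RT₁) = 292×28.8/(8.314×450) = 2.25 mol.
Step 1 — Polytropic n=1.57: T₂ = T₁(V₁/V₂)^(n−1) = 450×(3.10)^0.57 = 857 K; P₂ = P₁(V₁/V₂)^n = 1720 kPa.
W = (P₁V₁−P₂V₂)/(n−1) = (292×28.8−1720×9.30)/0.57 = -13300 J.
ΔU = nCvΔT = 2.25×29.7×(857−450) = 27200 J.
Q = ΔU + W = 13800 J.
State after step 1: P = 1720 kPa, V = 9.30 L, T = 857 K.
Step 2 — Adiabatic: T₂/T₁ = (P₂/P₁)^((γ−1)/γ) ⇒ T₂ = 857×(0.264)^0.219 = 641 K; V₂ = 26.3 L.
ΔU = nCvΔT = 2.25×29.7×(641−857) = -14400 J.
Q = 0 for an adiabatic process, so W = −ΔU = 14400 J.
Net over both steps: W = 1100 J, Q = 13800 J, ΔU = 12700 J.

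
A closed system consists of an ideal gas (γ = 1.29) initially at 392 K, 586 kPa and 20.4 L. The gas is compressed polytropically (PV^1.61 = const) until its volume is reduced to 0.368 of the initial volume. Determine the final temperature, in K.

721 K

Polytropic n=1.61: T₂ = T₁(V₁/V₂)^(n−1) = 392×(2.72)^0.61 = 721 K; P₂ = P₁(V₁/V₂)^n = 2930 kPa.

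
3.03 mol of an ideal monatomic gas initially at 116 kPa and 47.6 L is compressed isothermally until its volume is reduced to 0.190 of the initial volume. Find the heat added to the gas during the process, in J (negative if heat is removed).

-9170 J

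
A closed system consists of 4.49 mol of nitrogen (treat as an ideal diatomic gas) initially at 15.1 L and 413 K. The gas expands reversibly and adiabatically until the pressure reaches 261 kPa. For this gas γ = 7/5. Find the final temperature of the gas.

P₁ = nRT₁/V₁ = 4.49×8.314×413/15.1 = 1020 kPa.
Adiabatic: T₂/T₁ = (P₂/P₁)^((γ−1)/γ) ⇒ T₂ = 413×(0.256)^0.286 = 280 K; V₂ = 40.0 L.

280 K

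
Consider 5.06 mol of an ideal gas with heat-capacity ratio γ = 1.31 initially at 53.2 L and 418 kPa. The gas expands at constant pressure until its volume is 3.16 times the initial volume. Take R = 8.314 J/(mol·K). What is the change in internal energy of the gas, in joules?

155000 J

T₁ = P₁V₁/(nR) = 418×53.2/(5.06×8.314) = 529 K.
Isobaric: P stays 418 kPa; V/T = const ⇒ T₂ = 1670 K, V₂ = 168 L.
For an ideal gas ΔU = nCvΔT with Cv = R/(γ−1) = 26.8 J/(mol·K).
ΔU = 5.06×26.8×(1670−529) = 155000 J.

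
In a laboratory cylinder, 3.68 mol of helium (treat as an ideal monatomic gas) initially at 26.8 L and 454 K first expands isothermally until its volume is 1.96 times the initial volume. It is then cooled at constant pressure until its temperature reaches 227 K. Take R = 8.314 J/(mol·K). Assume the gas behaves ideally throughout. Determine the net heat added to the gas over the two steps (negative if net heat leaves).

-8020 J

P₁ = nRT₁/V₁ = 3.68×8.314×454/26.8 = 518 kPa.
Step 1 — Isothermal: T stays 454 K; PV = const ⇒ V₂ = 52.5 L, P₂ = 264 kPa.
ΔU = 0 (ideal gas, T constant).
W = nRT ln(V₂/V₁) = 3.68×8.314×454×ln(1.96) = 9350 J.
Q = ΔU + W = 9350 J.
State after step 1: P = 264 kPa, V = 52.5 L, T = 454 K.
Step 2 — Isobaric: P stays 264 kPa; V/T = const ⇒ T₂ = 227 K, V₂ = 26.3 L.
W = PΔV = 264×(26.3−52.5) kPa·L = -6950 J.
ΔU = nCvΔT = 3.68×12.5×(227−454) = -10400 J.
Q = ΔU + W = nCpΔT = -17400 J.
Net over both steps: W = 2400 J, Q = -8020 J, ΔU = -10400 J.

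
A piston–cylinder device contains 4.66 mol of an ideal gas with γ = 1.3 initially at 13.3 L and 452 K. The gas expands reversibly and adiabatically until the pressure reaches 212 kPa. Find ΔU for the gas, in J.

-20100 J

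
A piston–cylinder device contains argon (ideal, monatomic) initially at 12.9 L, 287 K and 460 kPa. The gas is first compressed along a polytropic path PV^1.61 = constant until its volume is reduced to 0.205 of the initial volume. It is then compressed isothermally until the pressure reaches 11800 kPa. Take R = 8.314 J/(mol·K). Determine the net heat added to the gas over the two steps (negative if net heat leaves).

n = P₁V₁/(RT₁) = 460×12.9/(8.314×287) = 2.49 mol.
Step 1 — Polytropic n=1.61: T₂ = T₁(V₁/V₂)^(n−1) = 287×(4.88)^0.61 = 755 K; P₂ = P₁(V₁/V₂)^n = 5900 kPa.
W = (P₁V₁−P₂V₂)/(n−1) = (460×12.9−5900×2.64)/0.61 = -15800 J.
ΔU = nCvΔT = 2.49×12.5×(755−287) = 14500 J.
Q = ΔU + W = -1350 J.
State after step 1: P = 5900 kPa, V = 2.64 L, T = 755 K.
Step 2 — Isothermal: T stays 755 K; PV = const ⇒ V₂ = 1.32 L, P₂ = 11800 kPa.
ΔU = 0 (ideal gas, T constant).
W = nRT ln(V₂/V₁) = 2.49×8.314×755×ln(0.500) = -10800 J.
Q = ΔU + W = -10800 J.
Net over both steps: W = -26700 J, Q = -12200 J, ΔU = 14500 J.

-12200 J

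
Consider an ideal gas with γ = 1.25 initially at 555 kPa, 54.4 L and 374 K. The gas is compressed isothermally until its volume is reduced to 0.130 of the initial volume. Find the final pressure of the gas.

Isothermal: T stays 374 K; PV = const ⇒ V₂ = 7.07 L, P₂ = 4270 kPa.

4270 kPa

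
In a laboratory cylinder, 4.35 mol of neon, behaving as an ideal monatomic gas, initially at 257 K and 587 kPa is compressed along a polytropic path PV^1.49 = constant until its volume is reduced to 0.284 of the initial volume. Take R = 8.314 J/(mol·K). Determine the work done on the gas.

V₁ = nRT₁/P₁ = 4.35×8.314×257/587 = 15.8 L.
Polytropic n=1.49: T₂ = T₁(V₁/V₂)^(n−1) = 257×(3.52)^0.49 = 476 K; P₂ = P₁(V₁/V₂)^n = 3830 kPa.
W = (P₁V₁−P₂V₂)/(n−1) = (587×15.8−3830×4.50)/0.49 = -16200 J.
Work done on the gas = −W_by = 16200 J.

16200 J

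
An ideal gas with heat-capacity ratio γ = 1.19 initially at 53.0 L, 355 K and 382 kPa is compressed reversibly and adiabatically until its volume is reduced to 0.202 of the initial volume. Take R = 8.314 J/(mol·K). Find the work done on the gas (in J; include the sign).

n = P₁V₁/(RT₁) = 382×53.0/(8.314×355) = 6.86 mol.
Adiabatic: TV^(γ−1) = const ⇒ T₂ = 355×(4.95)^0.190 = 481 K; PV^γ = const ⇒ P₂ = 2560 kPa.
ΔU = nCvΔT = 6.86×43.8×(481−355) = 37800 J.
Q = 0 for an adiabatic process, so W = −ΔU = -37800 J.
Work done on the gas = −W_by = 37800 J.

37800 J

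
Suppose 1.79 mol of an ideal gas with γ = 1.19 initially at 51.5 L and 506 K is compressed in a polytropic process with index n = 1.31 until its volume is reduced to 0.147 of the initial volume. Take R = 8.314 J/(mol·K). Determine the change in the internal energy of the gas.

P₁ = nRT₁/V₁ = 1.79×8.314×506/51.5 = 146 kPa.
Polytropic n=1.31: T₂ = T₁(V₁/V₂)^(n−1) = 506×(6.80)^0.31 = 917 K; P₂ = P₁(V₁/V₂)^n = 1800 kPa.
For an ideal gas ΔU = nCvΔT with Cv = R/(γ−1) = 43.8 J/(mol·K).
ΔU = 1.79×43.8×(917−506) = 32200 J.

32200 J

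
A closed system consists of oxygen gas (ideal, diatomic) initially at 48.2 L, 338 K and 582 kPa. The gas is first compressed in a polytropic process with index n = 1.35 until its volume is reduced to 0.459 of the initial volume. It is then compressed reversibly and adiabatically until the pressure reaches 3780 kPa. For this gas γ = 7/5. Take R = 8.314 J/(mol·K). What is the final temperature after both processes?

n = P₁V₁/(RT₁) = 582×48.2/(8.314×338) = 9.98 mol.
Step 1 — Polytropic n=1.35: T₂ = T₁(V₁/V₂)^(n−1) = 338×(2.18)^0.35 = 444 K; P₂ = P₁(V₁/V₂)^n = 1670 kPa.
W = (P₁V₁−P₂V₂)/(n−1) = (582×48.2−1670×22.1)/0.35 = -25100 J.
ΔU = nCvΔT = 9.98×20.8×(444−338) = 22000 J.
Q = ΔU + W = -3140 J.
State after step 1: P = 1670 kPa, V = 22.1 L, T = 444 K.
Step 2 — Adiabatic: T₂/T₁ = (P₂/P₁)^((γ−1)/γ) ⇒ T₂ = 444×(2.27)^0.286 = 561 K; V₂ = 12.3 L.
ΔU = nCvΔT = 9.98×20.8×(561−444) = 24300 J.
Q = 0 for an adiabatic process, so W = −ΔU = -24300 J.
Net over both steps: W = -49400 J, Q = -3140 J, ΔU = 46300 J.

561 K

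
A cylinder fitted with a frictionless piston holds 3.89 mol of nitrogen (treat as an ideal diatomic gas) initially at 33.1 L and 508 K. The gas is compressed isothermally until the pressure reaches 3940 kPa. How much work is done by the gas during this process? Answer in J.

-34000 J

P₁ = nRT₁/V₁ = 3.89×8.314×508/33.1 = 496 kPa.
Isothermal: T stays 508 K; PV = const ⇒ V₂ = 4.17 L, P₂ = 3940 kPa.
W = nRT ln(V₂/V₁) = 3.89×8.314×508×ln(0.126) = -34000 J.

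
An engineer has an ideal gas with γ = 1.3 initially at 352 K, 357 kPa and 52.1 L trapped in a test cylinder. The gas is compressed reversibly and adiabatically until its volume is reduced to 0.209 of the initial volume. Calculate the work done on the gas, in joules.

37200 J

n = P₁V₁/(RT₁) = 357×52.1/(8.314×352) = 6.36 mol.
Adiabatic: TV^(γ−1) = const ⇒ T₂ = 352×(4.78)^0.300 = 563 K; PV^γ = const ⇒ P₂ = 2730 kPa.
ΔU = nCvΔT = 6.36×27.7×(563−352) = 37200 J.
Q = 0 for an adiabatic process, so W = −ΔU = -37200 J.
Work done on the gas = −W_by = 37200 J.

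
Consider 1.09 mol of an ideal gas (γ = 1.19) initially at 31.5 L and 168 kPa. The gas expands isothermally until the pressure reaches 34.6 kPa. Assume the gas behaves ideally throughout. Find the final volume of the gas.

153 L

T₁ = P₁V₁/(nR) = 168×31.5/(1.09×8.314) = 584 K.
Isothermal: T stays 584 K; PV = const ⇒ V₂ = 153 L, P₂ = 34.6 kPa.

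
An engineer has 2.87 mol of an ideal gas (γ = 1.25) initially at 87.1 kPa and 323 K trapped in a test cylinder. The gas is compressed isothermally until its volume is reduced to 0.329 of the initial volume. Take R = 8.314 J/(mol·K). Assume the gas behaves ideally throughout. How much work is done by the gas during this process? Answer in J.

V₁ = nRT₁/P₁ = 2.87×8.314×323/87.1 = 88.5 L.
Isothermal: T stays 323 K; PV = const ⇒ V₂ = 29.1 L, P₂ = 265 kPa.
W = nRT ln(V₂/V₁) = 2.87×8.314×323×ln(0.329) = -8570 J.

-8570 J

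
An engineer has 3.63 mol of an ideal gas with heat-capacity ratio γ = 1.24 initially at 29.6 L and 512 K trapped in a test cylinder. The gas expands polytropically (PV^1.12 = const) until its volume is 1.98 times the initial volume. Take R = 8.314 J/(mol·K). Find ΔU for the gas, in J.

-5070 J

P₁ = nRT₁/V₁ = 3.63×8.314×512/29.6 = 522 kPa.
Polytropic n=1.12: T₂ = T₁(V₁/V₂)^(n−1) = 512×(0.505)^0.12 = 472 K; P₂ = P₁(V₁/V₂)^n = 243 kPa.
For an ideal gas ΔU = nCvΔT with Cv = R/(γ−1) = 34.6 J/(mol·K).
ΔU = 3.63×34.6×(472−512) = -5070 J.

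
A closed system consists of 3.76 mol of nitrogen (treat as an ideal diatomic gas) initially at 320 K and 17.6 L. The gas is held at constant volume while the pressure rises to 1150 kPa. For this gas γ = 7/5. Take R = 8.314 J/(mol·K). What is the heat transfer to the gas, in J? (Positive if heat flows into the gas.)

25600 J

P₁ = nRT₁/V₁ = 3.76×8.314×320/17.6 = 568 kPa.
Isochoric: V stays 17.6 L; P/T = const ⇒ T₂ = 647 K, P₂ = 1150 kPa.
W = 0 (no volume change).
ΔU = nCvΔT = 3.76×20.8×(647−320) = 25600 J.
Q = ΔU = 25600 J.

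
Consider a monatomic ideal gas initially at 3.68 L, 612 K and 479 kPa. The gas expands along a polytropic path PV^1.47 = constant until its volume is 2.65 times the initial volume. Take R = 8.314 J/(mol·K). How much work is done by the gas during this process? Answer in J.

1380 J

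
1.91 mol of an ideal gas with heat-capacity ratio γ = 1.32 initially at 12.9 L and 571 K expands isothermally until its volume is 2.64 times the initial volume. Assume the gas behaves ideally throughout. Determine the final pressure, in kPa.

266 kPa

P₁ = nRT₁/V₁ = 1.91×8.314×571/12.9 = 703 kPa.
Isothermal: T stays 571 K; PV = const ⇒ V₂ = 34.1 L, P₂ = 266 kPa.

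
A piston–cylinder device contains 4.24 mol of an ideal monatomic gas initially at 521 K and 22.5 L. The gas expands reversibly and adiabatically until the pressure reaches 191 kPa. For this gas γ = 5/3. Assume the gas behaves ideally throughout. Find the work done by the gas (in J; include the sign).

12100 J

P₁ = nRT₁/V₁ = 4.24×8.314×521/22.5 = 816 kPa.
Adiabatic: T₂/T₁ = (P₂/P₁)^((γ−1)/γ) ⇒ T₂ = 521×(0.234)^0.400 = 291 K; V₂ = 53.8 L.
ΔU = nCvΔT = 4.24×12.5×(291−521) = -12100 J.
Q = 0 for an adiabatic process, so W = −ΔU = 12100 J.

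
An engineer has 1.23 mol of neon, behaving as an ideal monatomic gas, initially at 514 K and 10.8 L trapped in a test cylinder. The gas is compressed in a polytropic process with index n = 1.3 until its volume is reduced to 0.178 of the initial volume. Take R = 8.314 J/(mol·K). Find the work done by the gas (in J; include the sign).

P₁ = nRT₁/V₁ = 1.23×8.314×514/10.8 = 487 kPa.
Polytropic n=1.3: T₂ = T₁(V₁/V₂)^(n−1) = 514×(5.62)^0.30 = 863 K; P₂ = P₁(V₁/V₂)^n = 4590 kPa.
W = (P₁V₁−P₂V₂)/(n−1) = (487×10.8−4590×1.92)/0.30 = -11900 J.

-11900 J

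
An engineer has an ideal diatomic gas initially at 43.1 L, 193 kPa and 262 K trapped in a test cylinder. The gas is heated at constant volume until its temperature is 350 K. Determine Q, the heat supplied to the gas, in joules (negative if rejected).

n = P₁V₁/(RT₁) = 193×43.1/(8.314×262) = 3.82 mol.
Isochoric: V stays 43.1 L; P/T = const ⇒ T₂ = 350 K, P₂ = 258 kPa.
W = 0 (no volume change).
ΔU = nCvΔT = 3.82×20.8×(350−262) = 6980 J.
Q = ΔU = 6980 J.

6980 J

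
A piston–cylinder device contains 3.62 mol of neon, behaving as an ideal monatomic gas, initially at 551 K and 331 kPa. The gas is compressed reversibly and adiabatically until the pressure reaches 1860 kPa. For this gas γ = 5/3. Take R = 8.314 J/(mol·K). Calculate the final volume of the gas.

17.8 L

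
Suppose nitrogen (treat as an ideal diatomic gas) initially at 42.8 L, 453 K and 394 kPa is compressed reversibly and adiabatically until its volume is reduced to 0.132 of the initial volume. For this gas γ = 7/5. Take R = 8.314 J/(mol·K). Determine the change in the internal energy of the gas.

52600 J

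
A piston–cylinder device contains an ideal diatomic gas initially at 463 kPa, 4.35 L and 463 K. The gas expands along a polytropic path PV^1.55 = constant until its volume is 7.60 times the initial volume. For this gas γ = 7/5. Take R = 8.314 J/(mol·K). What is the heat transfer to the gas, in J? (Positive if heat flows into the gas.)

n = P₁V₁/(RT₁) = 463×4.35/(8.314×463) = 0.523 mol.
Polytropic n=1.55: T₂ = T₁(V₁/V₂)^(n−1) = 463×(0.132)^0.55 = 152 K; P₂ = P₁(V₁/V₂)^n = 20.0 kPa.
W = (P₁V₁−P₂V₂)/(n−1) = (463×4.35−20.0×33.1)/0.55 = 2460 J.
ΔU = nCvΔT = 0.523×20.8×(152−463) = -3380 J.
Q = ΔU + W = -923 J.

-923 J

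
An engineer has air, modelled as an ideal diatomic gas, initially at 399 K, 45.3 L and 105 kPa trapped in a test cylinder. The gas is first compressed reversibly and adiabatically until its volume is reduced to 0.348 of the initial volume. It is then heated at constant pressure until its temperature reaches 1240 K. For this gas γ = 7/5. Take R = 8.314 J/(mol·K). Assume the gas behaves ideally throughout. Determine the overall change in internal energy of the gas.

n = P₁V₁/(RT₁) = 105×45.3/(8.314×399) = 1.43 mol.
Step 1 — Adiabatic: TV^(γ−1) = const ⇒ T₂ = 399×(2.87)^0.400 = 609 K; PV^γ = const ⇒ P₂ = 460 kPa.
ΔU = nCvΔT = 1.43×20.8×(609−399) = 6250 J.
Q = 0 for an adiabatic process, so W = −ΔU = -6250 J.
State after step 1: P = 460 kPa, V = 15.8 L, T = 609 K.
Step 2 — Isobaric: P stays 460 kPa; V/T = const ⇒ T₂ = 1240 K, V₂ = 32.1 L.
W = PΔV = 460×(32.1−15.8) kPa·L = 7530 J.
ΔU = nCvΔT = 1.43×20.8×(1240−609) = 18800 J.
Q = ΔU + W = nCpΔT = 26300 J.
Net over both steps: W = 1280 J, Q = 26300 J, ΔU = 25100 J.

25100 J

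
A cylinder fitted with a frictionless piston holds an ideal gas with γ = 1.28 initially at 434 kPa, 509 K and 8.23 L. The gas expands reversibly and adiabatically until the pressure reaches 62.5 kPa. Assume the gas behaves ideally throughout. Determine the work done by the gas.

n = P₁V₁/(RT₁) = 434×8.23/(8.314×509) = 0.844 mol.
Adiabatic: T₂/T₁ = (P₂/P₁)^((γ−1)/γ) ⇒ T₂ = 509×(0.144)^0.219 = 333 K; V₂ = 37.4 L.
ΔU = nCvΔT = 0.844×29.7×(333−509) = -4410 J.
Q = 0 for an adiabatic process, so W = −ΔU = 4410 J.

4410 J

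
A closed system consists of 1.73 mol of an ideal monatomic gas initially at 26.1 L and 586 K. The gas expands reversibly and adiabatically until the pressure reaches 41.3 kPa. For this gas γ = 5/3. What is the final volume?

89.6 L

P₁ = nRT₁/V₁ = 1.73×8.314×586/26.1 = 323 kPa.
Adiabatic: T₂/T₁ = (P₂/P₁)^((γ−1)/γ) ⇒ T₂ = 586×(0.128)^0.400 = 257 K; V₂ = 89.6 L.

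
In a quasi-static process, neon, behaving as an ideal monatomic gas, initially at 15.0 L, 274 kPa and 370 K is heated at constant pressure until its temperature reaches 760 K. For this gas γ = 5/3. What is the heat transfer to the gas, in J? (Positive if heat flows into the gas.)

n = P₁V₁/(RT₁) = 274×15.0/(8.314×370) = 1.34 mol.
Isobaric: P stays 274 kPa; V/T = const ⇒ T₂ = 760 K, V₂ = 30.8 L.
W = PΔV = 274×(30.8−15.0) kPa·L = 4330 J.
ΔU = nCvΔT = 1.34×12.5×(760−370) = 6500 J.
Q = ΔU + W = nCpΔT = 10800 J.

10800 J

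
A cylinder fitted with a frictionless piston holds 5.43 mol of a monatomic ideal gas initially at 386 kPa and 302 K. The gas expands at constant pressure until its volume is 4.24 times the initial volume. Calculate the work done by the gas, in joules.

V₁ = nRT₁/P₁ = 5.43×8.314×302/386 = 35.3 L.
Isobaric: P stays 386 kPa; V/T = const ⇒ T₂ = 1280 K, V₂ = 150 L.
W = PΔV = 386×(150−35.3) kPa·L = 44200 J.

44200 J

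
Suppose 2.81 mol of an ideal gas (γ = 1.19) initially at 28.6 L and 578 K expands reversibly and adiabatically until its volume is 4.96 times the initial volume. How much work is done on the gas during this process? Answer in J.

P₁ = nRT₁/V₁ = 2.81×8.314×578/28.6 = 472 kPa.
Adiabatic: TV^(γ−1) = const ⇒ T₂ = 578×(0.202)^0.190 = 426 K; PV^γ = const ⇒ P₂ = 70.2 kPa.
ΔU = nCvΔT = 2.81×43.8×(426−578) = -18600 J.
Q = 0 for an adiabatic process, so W = −ΔU = 18600 J.
Work done on the gas = −W_by = -18600 J.

-18600 J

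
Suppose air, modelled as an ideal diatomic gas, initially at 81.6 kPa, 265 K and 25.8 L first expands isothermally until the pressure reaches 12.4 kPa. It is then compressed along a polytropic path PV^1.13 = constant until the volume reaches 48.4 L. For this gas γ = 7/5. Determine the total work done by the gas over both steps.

1100 J

n = P₁V₁/(RT₁) = 81.6×25.8/(8.314×265) = 0.956 mol.
Step 1 — Isothermal: T stays 265 K; PV = const ⇒ V₂ = 170 L, P₂ = 12.4 kPa.
ΔU = 0 (ideal gas, T constant).
W = nRT ln(V₂/V₁) = 0.956×8.314×265×ln(6.58) = 3970 J.
Q = ΔU + W = 3970 J.
State after step 1: P = 12.4 kPa, V = 170 L, T = 265 K.
Step 2 — Polytropic n=1.13: T₂ = T₁(V₁/V₂)^(n−1) = 265×(3.51)^0.13 = 312 K; P₂ = P₁(V₁/V₂)^n = 51.2 kPa.
W = (P₁V₁−P₂V₂)/(n−1) = (12.4×170−51.2×48.4)/0.13 = -2870 J.
ΔU = nCvΔT = 0.956×20.8×(312−265) = 933 J.
Q = ΔU + W = -1940 J.
Net over both steps: W = 1100 J, Q = 2030 J, ΔU = 933 J.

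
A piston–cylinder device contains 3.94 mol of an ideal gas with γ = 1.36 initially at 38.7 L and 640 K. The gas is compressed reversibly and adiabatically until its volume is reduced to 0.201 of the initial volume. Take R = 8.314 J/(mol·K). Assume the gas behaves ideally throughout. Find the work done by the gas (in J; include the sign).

P₁ = nRT₁/V₁ = 3.94×8.314×640/38.7 = 542 kPa.
Adiabatic: TV^(γ−1) = const ⇒ T₂ = 640×(4.98)^0.360 = 1140 K; PV^γ = const ⇒ P₂ = 4800 kPa.
ΔU = nCvΔT = 3.94×23.1×(1140−640) = 45500 J.
Q = 0 for an adiabatic process, so W = −ΔU = -45500 J.

-45500 J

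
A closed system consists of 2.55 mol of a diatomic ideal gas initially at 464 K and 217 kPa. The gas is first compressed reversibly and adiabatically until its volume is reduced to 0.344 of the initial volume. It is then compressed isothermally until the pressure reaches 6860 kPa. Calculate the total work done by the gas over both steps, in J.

V₁ = nRT₁/P₁ = 2.55×8.314×464/217 = 45.3 L.
Step 1 — Adiabatic: TV^(γ−1) = const ⇒ T₂ = 464×(2.91)^0.400 = 711 K; PV^γ = const ⇒ P₂ = 967 kPa.
ΔU = nCvΔT = 2.55×20.8×(711−464) = 13100 J.
Q = 0 for an adiabatic process, so W = −ΔU = -13100 J.
State after step 1: P = 967 kPa, V = 15.6 L, T = 711 K.
Step 2 — Isothermal: T stays 711 K; PV = const ⇒ V₂ = 2.20 L, P₂ = 6860 kPa.
ΔU = 0 (ideal gas, T constant).
W = nRT ln(V₂/V₁) = 2.55×8.314×711×ln(0.141) = -29500 J.
Q = ΔU + W = -29500 J.
Net over both steps: W = -42600 J, Q = -29500 J, ΔU = 13100 J.

-42600 J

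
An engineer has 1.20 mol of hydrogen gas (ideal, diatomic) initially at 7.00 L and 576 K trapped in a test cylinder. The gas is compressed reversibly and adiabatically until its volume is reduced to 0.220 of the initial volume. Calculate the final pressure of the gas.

P₁ = nRT₁/V₁ = 1.20×8.314×576/7.00 = 821 kPa.
Adiabatic: TV^(γ−1) = const ⇒ T₂ = 576×(4.55)^0.400 = 1060 K; PV^γ = const ⇒ P₂ = 6840 kPa.

6840 kPa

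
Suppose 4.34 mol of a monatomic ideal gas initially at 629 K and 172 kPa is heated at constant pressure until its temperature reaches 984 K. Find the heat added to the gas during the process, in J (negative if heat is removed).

32000 J

V₁ = nRT₁/P₁ = 4.34×8.314×629/172 = 132 L.
Isobaric: P stays 172 kPa; V/T = const ⇒ T₂ = 984 K, V₂ = 206 L.
W = PΔV = 172×(206−132) kPa·L = 12800 J.
ΔU = nCvΔT = 4.34×12.5×(984−629) = 19200 J.
Q = ΔU + W = nCpΔT = 32000 J.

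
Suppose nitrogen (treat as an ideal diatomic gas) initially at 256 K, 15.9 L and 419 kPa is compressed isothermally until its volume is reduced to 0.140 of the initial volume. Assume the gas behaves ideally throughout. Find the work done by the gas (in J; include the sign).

n = P₁V₁/(RT₁) = 419×15.9/(8.314×256) = 3.13 mol.
Isothermal: T stays 256 K; PV = const ⇒ V₂ = 2.23 L, P₂ = 2990 kPa.
W = nRT ln(V₂/V₁) = 3.13×8.314×256×ln(0.140) = -13100 J.

-13100 J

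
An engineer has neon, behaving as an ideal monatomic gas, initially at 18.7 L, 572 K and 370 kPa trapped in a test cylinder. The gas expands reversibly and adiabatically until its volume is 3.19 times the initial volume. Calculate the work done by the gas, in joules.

n = P₁V₁/(RT₁) = 370×18.7/(8.314×572) = 1.45 mol.
Adiabatic: TV^(γ−1) = const ⇒ T₂ = 572×(0.313)^0.667 = 264 K; PV^γ = const ⇒ P₂ = 53.5 kPa.
ΔU = nCvΔT = 1.45×12.5×(264−572) = -5590 J.
Q = 0 for an adiabatic process, so W = −ΔU = 5590 J.

5590 J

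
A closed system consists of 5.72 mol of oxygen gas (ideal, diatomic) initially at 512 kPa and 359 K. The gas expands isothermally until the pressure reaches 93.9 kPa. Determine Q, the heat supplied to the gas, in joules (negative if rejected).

V₁ = nRT₁/P₁ = 5.72×8.314×359/512 = 33.3 L.
Isothermal: T stays 359 K; PV = const ⇒ V₂ = 182 L, P₂ = 93.9 kPa.
ΔU = 0 (ideal gas, T constant).
W = nRT ln(V₂/V₁) = 5.72×8.314×359×ln(5.45) = 29000 J.
Q = ΔU + W = 29000 J.

29000 J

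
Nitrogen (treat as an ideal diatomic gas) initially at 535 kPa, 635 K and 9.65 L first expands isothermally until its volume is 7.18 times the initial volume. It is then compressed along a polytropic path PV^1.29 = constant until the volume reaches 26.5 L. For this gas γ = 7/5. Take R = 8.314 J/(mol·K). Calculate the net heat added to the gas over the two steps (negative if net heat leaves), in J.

n = P₁V₁/(RT₁) = 535×9.65/(8.314×635) = 0.978 mol.
Step 1 — Isothermal: T stays 635 K; PV = const ⇒ V₂ = 69.3 L, P₂ = 74.5 kPa.
ΔU = 0 (ideal gas, T constant).
W = nRT ln(V₂/V₁) = 0.978×8.314×635×ln(7.18) = 10200 J.
Q = ΔU + W = 10200 J.
State after step 1: P = 74.5 kPa, V = 69.3 L, T = 635 K.
Step 2 — Polytropic n=1.29: T₂ = T₁(V₁/V₂)^(n−1) = 635×(2.61)^0.29 = 839 K; P₂ = P₁(V₁/V₂)^n = 257 kPa.
W = (P₁V₁−P₂V₂)/(n−1) = (74.5×69.3−257×26.5)/0.29 = -5720 J.
ΔU = nCvΔT = 0.978×20.8×(839−635) = 4150 J.
Q = ΔU + W = -1570 J.
Net over both steps: W = 4450 J, Q = 8600 J, ΔU = 4150 J.

8600 J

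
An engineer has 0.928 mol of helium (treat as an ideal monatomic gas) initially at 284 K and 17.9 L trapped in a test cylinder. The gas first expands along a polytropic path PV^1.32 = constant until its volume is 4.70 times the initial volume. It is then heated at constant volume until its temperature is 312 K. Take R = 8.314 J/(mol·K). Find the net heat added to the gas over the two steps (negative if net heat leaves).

3000 J

P₁ = nRT₁/V₁ = 0.928×8.314×284/17.9 = 122 kPa.
Step 1 — Polytropic n=1.32: T₂ = T₁(V₁/V₂)^(n−1) = 284×(0.213)^0.32 = 173 K; P₂ = P₁(V₁/V₂)^n = 15.9 kPa.
W = (P₁V₁−P₂V₂)/(n−1) = (122×17.9−15.9×84.1)/0.32 = 2670 J.
ΔU = nCvΔT = 0.928×12.5×(173−284) = -1280 J.
Q = ΔU + W = 1390 J.
State after step 1: P = 15.9 kPa, V = 84.1 L, T = 173 K.
Step 2 — Isochoric: V stays 84.1 L; P/T = const ⇒ T₂ = 312 K, P₂ = 28.6 kPa.
W = 0 (no volume change).
ΔU = nCvΔT = 0.928×12.5×(312−173) = 1610 J.
Q = ΔU = 1610 J.
Net over both steps: W = 2670 J, Q = 3000 J, ΔU = 324 J.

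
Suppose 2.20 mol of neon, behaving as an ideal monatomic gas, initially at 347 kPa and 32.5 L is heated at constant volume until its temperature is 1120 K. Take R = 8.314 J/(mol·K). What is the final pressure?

630 kPa

T₁ = P₁V₁/(nR) = 347×32.5/(2.20×8.314) = 617 K.
Isochoric: V stays 32.5 L; P/T = const ⇒ T₂ = 1120 K, P₂ = 630 kPa.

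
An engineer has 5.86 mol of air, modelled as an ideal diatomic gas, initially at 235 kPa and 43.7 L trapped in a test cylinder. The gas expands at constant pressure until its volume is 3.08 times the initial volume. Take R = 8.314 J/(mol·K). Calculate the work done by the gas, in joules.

T₁ = P₁V₁/(nR) = 235×43.7/(5.86×8.314) = 211 K.
Isobaric: P stays 235 kPa; V/T = const ⇒ T₂ = 649 K, V₂ = 135 L.
W = PΔV = 235×(135−43.7) kPa·L = 21400 J.

21400 J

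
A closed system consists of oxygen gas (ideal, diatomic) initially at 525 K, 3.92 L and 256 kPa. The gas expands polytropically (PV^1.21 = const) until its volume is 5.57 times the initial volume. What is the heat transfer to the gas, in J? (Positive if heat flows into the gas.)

n = P₁V₁/(RT₁) = 256×3.92/(8.314×525) = 0.230 mol.
Polytropic n=1.21: T₂ = T₁(V₁/V₂)^(n−1) = 525×(0.180)^0.21 = 366 K; P₂ = P₁(V₁/V₂)^n = 32.0 kPa.
W = (P₁V₁−P₂V₂)/(n−1) = (256×3.92−32.0×21.8)/0.21 = 1450 J.
ΔU = nCvΔT = 0.230×20.8×(366−525) = -760 J.
Q = ΔU + W = 687 J.

687 J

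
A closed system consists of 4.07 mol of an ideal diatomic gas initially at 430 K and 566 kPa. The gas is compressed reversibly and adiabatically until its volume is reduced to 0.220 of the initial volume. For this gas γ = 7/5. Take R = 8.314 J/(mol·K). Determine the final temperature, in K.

788 K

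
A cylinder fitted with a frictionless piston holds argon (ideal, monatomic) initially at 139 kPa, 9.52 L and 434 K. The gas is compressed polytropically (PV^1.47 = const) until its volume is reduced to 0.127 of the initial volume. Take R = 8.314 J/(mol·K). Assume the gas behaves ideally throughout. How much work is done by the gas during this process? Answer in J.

n = P₁V₁/(RT₁) = 139×9.52/(8.314×434) = 0.367 mol.
Polytropic n=1.47: T₂ = T₁(V₁/V₂)^(n−1) = 434×(7.87)^0.47 = 1140 K; P₂ = P₁(V₁/V₂)^n = 2890 kPa.
W = (P₁V₁−P₂V₂)/(n−1) = (139×9.52−2890×1.21)/0.47 = -4610 J.

-4610 J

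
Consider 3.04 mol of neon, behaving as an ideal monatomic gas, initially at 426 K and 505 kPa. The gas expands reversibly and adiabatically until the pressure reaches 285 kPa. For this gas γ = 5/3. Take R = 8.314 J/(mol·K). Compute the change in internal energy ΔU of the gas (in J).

-3300 J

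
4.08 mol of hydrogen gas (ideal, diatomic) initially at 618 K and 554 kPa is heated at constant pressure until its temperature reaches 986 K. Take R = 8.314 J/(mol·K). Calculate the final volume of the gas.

60.4 L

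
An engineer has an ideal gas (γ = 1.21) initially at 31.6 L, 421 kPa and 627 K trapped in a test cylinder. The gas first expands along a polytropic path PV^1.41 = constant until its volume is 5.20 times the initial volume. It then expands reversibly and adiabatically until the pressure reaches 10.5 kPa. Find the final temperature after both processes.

n = P₁V₁/(RT₁) = 421×31.6/(8.314×627) = 2.55 mol.
Step 1 — Polytropic n=1.41: T₂ = T₁(V₁/V₂)^(n−1) = 627×(0.192)^0.41 = 319 K; P₂ = P₁(V₁/V₂)^n = 41.2 kPa.
W = (P₁V₁−P₂V₂)/(n−1) = (421×31.6−41.2×164)/0.41 = 15900 J.
ΔU = nCvΔT = 2.55×39.6×(319−627) = -31100 J.
Q = ΔU + W = -15200 J.
State after step 1: P = 41.2 kPa, V = 164 L, T = 319 K.
Step 2 — Adiabatic: T₂/T₁ = (P₂/P₁)^((γ−1)/γ) ⇒ T₂ = 319×(0.255)^0.174 = 252 K; V₂ = 508 L.
ΔU = nCvΔT = 2.55×39.6×(252−319) = -6800 J.
Q = 0 for an adiabatic process, so W = −ΔU = 6800 J.
Net over both steps: W = 22700 J, Q = -15200 J, ΔU = -37900 J.

252 K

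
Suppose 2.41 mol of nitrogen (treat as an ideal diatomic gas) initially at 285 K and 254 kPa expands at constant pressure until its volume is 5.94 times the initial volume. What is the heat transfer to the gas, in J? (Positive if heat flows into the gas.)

V₁ = nRT₁/P₁ = 2.41×8.314×285/254 = 22.5 L.
Isobaric: P stays 254 kPa; V/T = const ⇒ T₂ = 1690 K, V₂ = 134 L.
W = PΔV = 254×(134−22.5) kPa·L = 28200 J.
ΔU = nCvΔT = 2.41×20.8×(1690−285) = 70500 J.
Q = ΔU + W = nCpΔT = 98700 J.

98700 J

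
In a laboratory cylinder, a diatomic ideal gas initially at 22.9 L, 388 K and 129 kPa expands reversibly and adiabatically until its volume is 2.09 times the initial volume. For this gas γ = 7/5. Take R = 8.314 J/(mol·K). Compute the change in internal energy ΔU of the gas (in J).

n = P₁V₁/(RT₁) = 129×22.9/(8.314×388) = 0.916 mol.
Adiabatic: TV^(γ−1) = const ⇒ T₂ = 388×(0.478)^0.400 = 289 K; PV^γ = const ⇒ P₂ = 46.0 kPa.
For an ideal gas ΔU = nCvΔT with Cv = (5/2)R = 20.8 J/(mol·K).
ΔU = 0.916×20.8×(289−388) = -1890 J.

-1890 J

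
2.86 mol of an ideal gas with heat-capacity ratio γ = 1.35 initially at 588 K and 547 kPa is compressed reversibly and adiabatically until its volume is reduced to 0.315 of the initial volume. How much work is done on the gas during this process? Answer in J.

19900 J

V₁ = nRT₁/P₁ = 2.86×8.314×588/547 = 25.6 L.
Adiabatic: TV^(γ−1) = const ⇒ T₂ = 588×(3.17)^0.350 = 881 K; PV^γ = const ⇒ P₂ = 2600 kPa.
ΔU = nCvΔT = 2.86×23.8×(881−588) = 19900 J.
Q = 0 for an adiabatic process, so W = −ΔU = -19900 J.
Work done on the gas = −W_by = 19900 J.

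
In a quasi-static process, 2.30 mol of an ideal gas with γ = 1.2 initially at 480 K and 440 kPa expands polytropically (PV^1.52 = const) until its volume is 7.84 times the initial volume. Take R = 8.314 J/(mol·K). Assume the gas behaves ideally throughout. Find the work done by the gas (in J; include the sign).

V₁ = nRT₁/P₁ = 2.30×8.314×480/440 = 20.9 L.
Polytropic n=1.52: T₂ = T₁(V₁/V₂)^(n−1) = 480×(0.128)^0.52 = 165 K; P₂ = P₁(V₁/V₂)^n = 19.2 kPa.
W = (P₁V₁−P₂V₂)/(n−1) = (440×20.9−19.2×164)/0.52 = 11600 J.

11600 J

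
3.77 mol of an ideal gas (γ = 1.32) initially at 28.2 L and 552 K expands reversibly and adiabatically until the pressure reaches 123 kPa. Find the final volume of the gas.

P₁ = nRT₁/V₁ = 3.77×8.314×552/28.2 = 614 kPa.
Adiabatic: T₂/T₁ = (P₂/P₁)^((γ−1)/γ) ⇒ T₂ = 552×(0.200)^0.242 = 374 K; V₂ = 95.3 L.

95.3 L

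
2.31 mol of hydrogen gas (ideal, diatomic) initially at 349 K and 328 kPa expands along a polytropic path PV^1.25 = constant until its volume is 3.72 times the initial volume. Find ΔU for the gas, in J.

-4690 J

V₁ = nRT₁/P₁ = 2.31×8.314×349/328 = 20.4 L.
Polytropic n=1.25: T₂ = T₁(V₁/V₂)^(n−1) = 349×(0.269)^0.25 = 251 K; P₂ = P₁(V₁/V₂)^n = 63.5 kPa.
For an ideal gas ΔU = nCvΔT with Cv = (5/2)R = 20.8 J/(mol·K).
ΔU = 2.31×20.8×(251−349) = -4690 J.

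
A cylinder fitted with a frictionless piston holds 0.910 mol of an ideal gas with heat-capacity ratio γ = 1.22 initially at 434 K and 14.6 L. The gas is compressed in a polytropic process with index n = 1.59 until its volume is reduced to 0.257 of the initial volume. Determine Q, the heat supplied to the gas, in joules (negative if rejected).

11500 J

P₁ = nRT₁/V₁ = 0.910×8.314×434/14.6 = 225 kPa.
Polytropic n=1.59: T₂ = T₁(V₁/V₂)^(n−1) = 434×(3.89)^0.59 = 967 K; P₂ = P₁(V₁/V₂)^n = 1950 kPa.
W = (P₁V₁−P₂V₂)/(n−1) = (225×14.6−1950×3.75)/0.59 = -6840 J.
ΔU = nCvΔT = 0.910×37.8×(967−434) = 18300 J.
Q = ΔU + W = 11500 J.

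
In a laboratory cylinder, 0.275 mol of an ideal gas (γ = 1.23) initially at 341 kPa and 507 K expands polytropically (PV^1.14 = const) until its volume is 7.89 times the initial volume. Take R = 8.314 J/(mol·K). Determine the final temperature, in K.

V₁ = nRT₁/P₁ = 0.275×8.314×507/341 = 3.40 L.
Polytropic n=1.14: T₂ = T₁(V₁/V₂)^(n−1) = 507×(0.127)^0.14 = 380 K; P₂ = P₁(V₁/V₂)^n = 32.4 kPa.

380 K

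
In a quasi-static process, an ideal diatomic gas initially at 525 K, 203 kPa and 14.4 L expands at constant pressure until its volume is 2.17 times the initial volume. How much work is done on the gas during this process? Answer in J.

-3420 J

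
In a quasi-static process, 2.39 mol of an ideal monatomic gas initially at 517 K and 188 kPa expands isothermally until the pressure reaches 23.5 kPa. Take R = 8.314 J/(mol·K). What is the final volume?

437 L

V₁ = nRT₁/P₁ = 2.39×8.314×517/188 = 54.6 L.
Isothermal: T stays 517 K; PV = const ⇒ V₂ = 437 L, P₂ = 23.5 kPa.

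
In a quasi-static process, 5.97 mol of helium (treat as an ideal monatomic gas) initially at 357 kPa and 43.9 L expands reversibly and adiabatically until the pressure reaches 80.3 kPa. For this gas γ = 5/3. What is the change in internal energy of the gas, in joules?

T₁ = P₁V₁/(nR) = 357×43.9/(5.97×8.314) = 316 K.
Adiabatic: T₂/T₁ = (P₂/P₁)^((γ−1)/γ) ⇒ T₂ = 316×(0.225)^0.400 = 174 K; V₂ = 107 L.
For an ideal gas ΔU = nCvΔT with Cv = (3/2)R = 12.5 J/(mol·K).
ΔU = 5.97×12.5×(174−316) = -10600 J.

-10600 J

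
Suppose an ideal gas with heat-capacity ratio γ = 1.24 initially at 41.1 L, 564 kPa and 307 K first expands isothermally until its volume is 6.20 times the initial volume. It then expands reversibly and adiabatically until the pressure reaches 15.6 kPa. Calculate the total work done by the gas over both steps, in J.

70200 J

n = P₁V₁/(RT₁) = 564×41.1/(8.314×307) = 9.08 mol.
Step 1 — Isothermal: T stays 307 K; PV = const ⇒ V₂ = 255 L, P₂ = 91.0 kPa.
ΔU = 0 (ideal gas, T constant).
W = nRT ln(V₂/V₁) = 9.08×8.314×307×ln(6.20) = 42300 J.
Q = ΔU + W = 42300 J.
State after step 1: P = 91.0 kPa, V = 255 L, T = 307 K.
Step 2 — Adiabatic: T₂/T₁ = (P₂/P₁)^((γ−1)/γ) ⇒ T₂ = 307×(0.171)^0.194 = 218 K; V₂ = 1060 L.
ΔU = nCvΔT = 9.08×34.6×(218−307) = -27900 J.
Q = 0 for an adiabatic process, so W = −ΔU = 27900 J.
Net over both steps: W = 70200 J, Q = 42300 J, ΔU = -27900 J.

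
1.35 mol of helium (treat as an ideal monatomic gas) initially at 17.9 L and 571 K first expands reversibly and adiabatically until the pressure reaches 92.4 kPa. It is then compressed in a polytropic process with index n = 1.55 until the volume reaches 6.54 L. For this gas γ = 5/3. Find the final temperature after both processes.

904 K

P₁ = nRT₁/V₁ = 1.35×8.314×571/17.9 = 358 kPa.
Step 1 — Adiabatic: T₂/T₁ = (P₂/P₁)^((γ−1)/γ) ⇒ T₂ = 571×(0.258)^0.400 = 332 K; V₂ = 40.3 L.
ΔU = nCvΔT = 1.35×12.5×(332−571) = -4020 J.
Q = 0 for an adiabatic process, so W = −ΔU = 4020 J.
State after step 1: P = 92.4 kPa, V = 40.3 L, T = 332 K.
Step 2 — Polytropic n=1.55: T₂ = T₁(V₁/V₂)^(n−1) = 332×(6.17)^0.55 = 904 K; P₂ = P₁(V₁/V₂)^n = 1550 kPa.
W = (P₁V₁−P₂V₂)/(n−1) = (92.4×40.3−1550×6.54)/0.55 = -11700 J.
ΔU = nCvΔT = 1.35×12.5×(904−332) = 9620 J.
Q = ΔU + W = -2040 J.
Net over both steps: W = -7640 J, Q = -2040 J, ΔU = 5600 J.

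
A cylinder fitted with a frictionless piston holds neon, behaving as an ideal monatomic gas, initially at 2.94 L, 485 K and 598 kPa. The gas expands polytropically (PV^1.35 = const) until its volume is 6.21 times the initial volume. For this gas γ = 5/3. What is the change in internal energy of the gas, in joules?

-1250 J

n = P₁V₁/(RT₁) = 598×2.94/(8.314×485) = 0.436 mol.
Polytropic n=1.35: T₂ = T₁(V₁/V₂)^(n−1) = 485×(0.161)^0.35 = 256 K; P₂ = P₁(V₁/V₂)^n = 50.8 kPa.
For an ideal gas ΔU = nCvΔT with Cv = (3/2)R = 12.5 J/(mol·K).
ΔU = 0.436×12.5×(256−485) = -1250 J.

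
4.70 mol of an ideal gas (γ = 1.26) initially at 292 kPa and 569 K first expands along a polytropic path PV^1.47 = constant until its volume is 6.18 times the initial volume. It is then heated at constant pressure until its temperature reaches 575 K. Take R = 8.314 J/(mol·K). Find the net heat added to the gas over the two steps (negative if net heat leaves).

41100 J

V₁ = nRT₁/P₁ = 4.70×8.314×569/292 = 76.1 L.
Step 1 — Polytropic n=1.47: T₂ = T₁(V₁/V₂)^(n−1) = 569×(0.162)^0.47 = 242 K; P₂ = P₁(V₁/V₂)^n = 20.1 kPa.
W = (P₁V₁−P₂V₂)/(n−1) = (292×76.1−20.1×471)/0.47 = 27200 J.
ΔU = nCvΔT = 4.70×32.0×(242−569) = -49200 J.
Q = ΔU + W = -22000 J.
State after step 1: P = 20.1 kPa, V = 471 L, T = 242 K.
Step 2 — Isobaric: P stays 20.1 kPa; V/T = const ⇒ T₂ = 575 K, V₂ = 1120 L.
W = PΔV = 20.1×(1120−471) kPa·L = 13000 J.
ΔU = nCvΔT = 4.70×32.0×(575−242) = 50100 J.
Q = ΔU + W = nCpΔT = 63100 J.
Net over both steps: W = 40200 J, Q = 41100 J, ΔU = 902 J.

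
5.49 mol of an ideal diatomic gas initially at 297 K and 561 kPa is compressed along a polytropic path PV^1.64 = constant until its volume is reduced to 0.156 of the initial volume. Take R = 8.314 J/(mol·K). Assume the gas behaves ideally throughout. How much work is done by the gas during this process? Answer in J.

V₁ = nRT₁/P₁ = 5.49×8.314×297/561 = 24.2 L.
Polytropic n=1.64: T₂ = T₁(V₁/V₂)^(n−1) = 297×(6.41)^0.64 = 975 K; P₂ = P₁(V₁/V₂)^n = 11800 kPa.
W = (P₁V₁−P₂V₂)/(n−1) = (561×24.2−11800×3.77)/0.64 = -48400 J.

-48400 J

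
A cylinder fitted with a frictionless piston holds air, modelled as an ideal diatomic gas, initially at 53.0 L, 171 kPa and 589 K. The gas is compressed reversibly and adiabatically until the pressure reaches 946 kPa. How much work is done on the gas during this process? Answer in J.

14300 J

n = P₁V₁/(RT₁) = 171×53.0/(8.314×589) = 1.85 mol.
Adiabatic: T₂/T₁ = (P₂/P₁)^((γ−1)/γ) ⇒ T₂ = 589×(5.53)^0.286 = 960 K; V₂ = 15.6 L.
ΔU = nCvΔT = 1.85×20.8×(960−589) = 14300 J.
Q = 0 for an adiabatic process, so W = −ΔU = -14300 J.
Work done on the gas = −W_by = 14300 J.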